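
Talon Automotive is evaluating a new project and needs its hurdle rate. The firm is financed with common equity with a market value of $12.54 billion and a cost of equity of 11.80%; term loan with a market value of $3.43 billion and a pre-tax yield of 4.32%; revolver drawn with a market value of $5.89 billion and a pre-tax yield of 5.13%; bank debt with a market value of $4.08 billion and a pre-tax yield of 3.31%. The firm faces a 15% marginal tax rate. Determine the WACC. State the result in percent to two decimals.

Total capital V = 12.54 + 3.43 + 5.89 + 4.08 = 25.94.
Equity: weight = 12.54/25.94 = 0.4834; cost = 11.8%.
Term loan: weight = 3.43/25.94 = 0.1322; after-tax cost = 4.32% × (1 − 15%) = 3.6720%.
Revolver drawn: weight = 5.89/25.94 = 0.2271; after-tax cost = 5.13% × (1 − 15%) = 4.3605%.
Bank debt: weight = 4.08/25.94 = 0.1573; after-tax cost = 3.31% × (1 − 15%) = 2.8135%.
WACC = 0.4834 × 11.8000% + 0.1322 × 3.6720% + 0.2271 × 4.3605% + 0.1573 × 2.8135% = 7.6226%.

7.62%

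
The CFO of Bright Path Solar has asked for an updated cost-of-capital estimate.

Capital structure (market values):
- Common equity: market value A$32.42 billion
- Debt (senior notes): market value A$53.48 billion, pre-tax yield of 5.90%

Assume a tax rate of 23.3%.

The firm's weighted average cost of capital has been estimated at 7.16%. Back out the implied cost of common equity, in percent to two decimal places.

11.51%

Total capital V = 32.42 + 53.48 = 85.9.
Equity weight = 32.42/85.9 = 0.3774.
Senior notes weight = 53.48/85.9 = 0.6226.
Debt contribution = 0.6226 × 5.9% × (1 − 23.3%) = 2.8174%.
Required equity contribution = 7.16% − 2.8174% = 4.3426%.
Re = 4.3426% / 0.3774 = 11.5062%.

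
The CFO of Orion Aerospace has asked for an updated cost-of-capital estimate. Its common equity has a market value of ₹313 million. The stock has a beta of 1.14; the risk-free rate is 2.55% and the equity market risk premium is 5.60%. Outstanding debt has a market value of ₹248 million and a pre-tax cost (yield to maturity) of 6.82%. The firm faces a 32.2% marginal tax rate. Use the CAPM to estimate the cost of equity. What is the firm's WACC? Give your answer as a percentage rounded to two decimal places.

Cost of equity via CAPM: Re = 2.55% + 1.14 × 5.6% = 8.9340%.
Total capital V = 313 + 248 = 561.
Equity: weight = 313/561 = 0.5579; cost = 8.934%.
Debt: weight = 248/561 = 0.4421; after-tax cost = 6.82% × (1 − 32.2%) = 4.6240%.
WACC = 0.5579 × 8.9340% + 0.4421 × 4.6240% = 7.0287%.

7.03%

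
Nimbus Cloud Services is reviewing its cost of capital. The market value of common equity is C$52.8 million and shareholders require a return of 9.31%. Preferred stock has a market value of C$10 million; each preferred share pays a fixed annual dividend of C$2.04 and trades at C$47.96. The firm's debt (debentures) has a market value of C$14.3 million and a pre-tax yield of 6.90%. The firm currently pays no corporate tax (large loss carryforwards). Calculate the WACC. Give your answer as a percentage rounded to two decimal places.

Cost of preferred: Rp = 2.04 / 47.96 = 4.2535%.
Total capital V = 52.8 + 10 + 14.3 = 77.1.
Equity: weight = 52.8/77.1 = 0.6848; cost = 9.31%.
Preferred: weight = 10/77.1 = 0.1297; cost = 4.2535%.
Debentures: weight = 14.3/77.1 = 0.1855; after-tax cost = 6.9% × (1 − 0%) = 6.9000%.
WACC = 0.6848 × 9.3100% + 0.1297 × 4.2535% + 0.1855 × 6.9000% = 8.2072%.

8.21%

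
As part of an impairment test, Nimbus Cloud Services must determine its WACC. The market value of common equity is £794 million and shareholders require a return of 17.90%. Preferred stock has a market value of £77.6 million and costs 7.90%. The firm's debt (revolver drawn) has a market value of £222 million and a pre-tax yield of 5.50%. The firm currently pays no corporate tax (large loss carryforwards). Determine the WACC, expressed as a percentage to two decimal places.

14.67%

Total capital V = 794 + 77.6 + 222 = 1093.6.
Equity: weight = 794/1093.6 = 0.7260; cost = 17.9%.
Preferred: weight = 77.6/1093.6 = 0.0710; cost = 7.9%.
Revolver drawn: weight = 222/1093.6 = 0.2030; after-tax cost = 5.5% × (1 − 0%) = 5.5000%.
WACC = 0.7260 × 17.9000% + 0.0710 × 7.9000% + 0.2030 × 5.5000% = 14.6732%.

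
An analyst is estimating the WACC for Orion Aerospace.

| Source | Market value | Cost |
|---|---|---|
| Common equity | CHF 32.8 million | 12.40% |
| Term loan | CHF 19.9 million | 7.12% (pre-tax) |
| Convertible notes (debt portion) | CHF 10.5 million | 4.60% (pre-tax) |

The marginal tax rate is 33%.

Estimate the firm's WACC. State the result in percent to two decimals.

Total capital V = 32.8 + 19.9 + 10.5 = 63.2.
Equity: weight = 32.8/63.2 = 0.5190; cost = 12.4%.
Term loan: weight = 19.9/63.2 = 0.3149; after-tax cost = 7.12% × (1 − 33%) = 4.7704%.
Convertible notes (debt portion): weight = 10.5/63.2 = 0.1661; after-tax cost = 4.6% × (1 − 33%) = 3.0820%.
WACC = 0.5190 × 12.4000% + 0.3149 × 4.7704% + 0.1661 × 3.0820% = 8.4496%.

8.45%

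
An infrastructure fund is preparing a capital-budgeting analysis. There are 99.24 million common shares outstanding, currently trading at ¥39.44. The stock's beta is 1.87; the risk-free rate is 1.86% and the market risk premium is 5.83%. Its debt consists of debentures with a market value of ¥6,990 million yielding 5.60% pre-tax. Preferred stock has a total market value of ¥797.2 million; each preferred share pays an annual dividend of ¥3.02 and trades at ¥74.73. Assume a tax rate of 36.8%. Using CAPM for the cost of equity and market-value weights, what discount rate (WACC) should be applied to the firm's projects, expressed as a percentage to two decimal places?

6.66%

Cost of equity via CAPM: Re = 1.86% + 1.87 × 5.83% = 12.7621%.
Cost of preferred: Rp = 3.02 / 74.73 = 4.0412%.
Market value of equity E = 39.44 × 99.24m = 3914.0256m.
Total capital V = 3914.0256 + 797.2 + 6990 = 11701.2256.
Equity: weight = 3914.0256/11701.2256 = 0.3345; cost = 12.7621%.
Preferred: weight = 797.2/11701.2256 = 0.0681; cost = 4.0412%.
Debentures: weight = 6990/11701.2256 = 0.5974; after-tax cost = 5.6% × (1 − 36.8%) = 3.5392%.
WACC = 0.3345 × 12.7621% + 0.0681 × 4.0412% + 0.5974 × 3.5392% = 6.6584%.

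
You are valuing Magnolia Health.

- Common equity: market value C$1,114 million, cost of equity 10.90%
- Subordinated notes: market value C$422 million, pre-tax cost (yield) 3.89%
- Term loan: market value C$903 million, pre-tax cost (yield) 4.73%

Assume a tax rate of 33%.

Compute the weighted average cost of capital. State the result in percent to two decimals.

6.60%

Total capital V = 1114 + 422 + 903 = 2439.
Equity: weight = 1114/2439 = 0.4567; cost = 10.9%.
Subordinated notes: weight = 422/2439 = 0.1730; after-tax cost = 3.89% × (1 − 33%) = 2.6063%.
Term loan: weight = 903/2439 = 0.3702; after-tax cost = 4.73% × (1 − 33%) = 3.1691%.
WACC = 0.4567 × 10.9000% + 0.1730 × 2.6063% + 0.3702 × 3.1691% = 6.6028%.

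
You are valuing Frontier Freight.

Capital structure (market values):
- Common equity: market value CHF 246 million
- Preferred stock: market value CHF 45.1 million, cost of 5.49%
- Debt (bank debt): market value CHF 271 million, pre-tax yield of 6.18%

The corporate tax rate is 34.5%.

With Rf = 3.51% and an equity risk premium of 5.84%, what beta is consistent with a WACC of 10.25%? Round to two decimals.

Total capital V = 246 + 45.1 + 271 = 562.1.
Equity weight = 246/562.1 = 0.4376.
Preferred weight = 45.1/562.1 = 0.0802.
Bank debt weight = 271/562.1 = 0.4821.
Debt contribution = 0.4821 × 6.18% × (1 − 34.5%) = 1.9516%.
Preferred contribution = 0.0802 × 5.49% = 0.4405%.
Required equity contribution = 10.25% − 2.3921% = 7.8579%  ⇒  Re = 17.9551%.
CAPM: 17.9551% = 3.51% + β × 5.84%  ⇒  β = 2.4735.

2.47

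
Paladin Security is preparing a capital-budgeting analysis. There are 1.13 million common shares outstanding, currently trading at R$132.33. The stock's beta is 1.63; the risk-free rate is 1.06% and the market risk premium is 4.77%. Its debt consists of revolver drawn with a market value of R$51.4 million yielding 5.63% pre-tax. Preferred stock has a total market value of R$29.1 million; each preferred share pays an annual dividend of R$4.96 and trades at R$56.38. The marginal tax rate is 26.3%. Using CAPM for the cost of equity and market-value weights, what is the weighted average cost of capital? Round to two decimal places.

Cost of equity via CAPM: Re = 1.06% + 1.63 × 4.77% = 8.8351%.
Cost of preferred: Rp = 4.96 / 56.38 = 8.7974%.
Market value of equity E = 132.33 × 1.13m = 149.5329m.
Total capital V = 149.5329 + 29.1 + 51.4 = 230.0329.
Equity: weight = 149.5329/230.0329 = 0.6501; cost = 8.8351%.
Preferred: weight = 29.1/230.0329 = 0.1265; cost = 8.7974%.
Revolver drawn: weight = 51.4/230.0329 = 0.2234; after-tax cost = 5.63% × (1 − 26.3%) = 4.1493%.
WACC = 0.6501 × 8.8351% + 0.1265 × 8.7974% + 0.2234 × 4.1493% = 7.7833%.

7.78%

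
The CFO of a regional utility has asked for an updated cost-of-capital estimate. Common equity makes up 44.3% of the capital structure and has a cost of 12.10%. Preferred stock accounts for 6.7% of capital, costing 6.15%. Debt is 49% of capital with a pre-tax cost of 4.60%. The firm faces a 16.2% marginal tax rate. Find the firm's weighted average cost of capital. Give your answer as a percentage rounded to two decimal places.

7.66%

After-tax cost of debt = 4.6% × (1 − 16.2%) = 3.8548%.
WACC = 0.443 × 12.1000% + 0.067 × 6.1500% + 0.490 × 3.8548% = 7.6612%.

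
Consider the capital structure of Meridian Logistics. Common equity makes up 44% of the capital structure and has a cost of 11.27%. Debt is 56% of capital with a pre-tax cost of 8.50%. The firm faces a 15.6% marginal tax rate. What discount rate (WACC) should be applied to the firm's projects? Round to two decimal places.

8.98%

After-tax cost of debt = 8.5% × (1 − 15.6%) = 7.1740%.
WACC = 0.440 × 11.2700% + 0.560 × 7.1740% = 8.9762%.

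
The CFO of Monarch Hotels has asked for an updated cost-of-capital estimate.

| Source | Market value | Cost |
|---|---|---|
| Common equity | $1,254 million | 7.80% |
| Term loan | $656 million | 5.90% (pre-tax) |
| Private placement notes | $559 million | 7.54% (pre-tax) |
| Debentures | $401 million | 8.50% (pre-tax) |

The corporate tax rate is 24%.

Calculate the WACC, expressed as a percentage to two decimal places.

6.45%

Total capital V = 1254 + 656 + 559 + 401 = 2870.
Equity: weight = 1254/2870 = 0.4369; cost = 7.8%.
Term loan: weight = 656/2870 = 0.2286; after-tax cost = 5.9% × (1 − 24%) = 4.4840%.
Private placement notes: weight = 559/2870 = 0.1948; after-tax cost = 7.54% × (1 − 24%) = 5.7304%.
Debentures: weight = 401/2870 = 0.1397; after-tax cost = 8.5% × (1 − 24%) = 6.4600%.
WACC = 0.4369 × 7.8000% + 0.2286 × 4.4840% + 0.1948 × 5.7304% + 0.1397 × 6.4600% = 6.4517%.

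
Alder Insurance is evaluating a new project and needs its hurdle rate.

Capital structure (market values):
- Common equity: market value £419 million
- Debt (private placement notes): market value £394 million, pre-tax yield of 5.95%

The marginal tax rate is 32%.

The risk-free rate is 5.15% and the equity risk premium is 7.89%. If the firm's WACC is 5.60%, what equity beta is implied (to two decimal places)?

Total capital V = 419 + 394 = 813.
Equity weight = 419/813 = 0.5154.
Private placement notes weight = 394/813 = 0.4846.
Debt contribution = 0.4846 × 5.95% × (1 − 32%) = 1.9608%.
Required equity contribution = 5.6% − 1.9608% = 3.6392%  ⇒  Re = 7.0613%.
CAPM: 7.0613% = 5.15% + β × 7.89%  ⇒  β = 0.2422.

0.24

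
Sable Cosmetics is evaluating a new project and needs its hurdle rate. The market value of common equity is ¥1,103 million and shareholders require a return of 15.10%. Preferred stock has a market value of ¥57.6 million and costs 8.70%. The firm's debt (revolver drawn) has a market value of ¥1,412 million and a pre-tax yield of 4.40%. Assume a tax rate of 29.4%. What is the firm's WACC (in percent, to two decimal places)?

Total capital V = 1103 + 57.6 + 1412 = 2572.6.
Equity: weight = 1103/2572.6 = 0.4287; cost = 15.1%.
Preferred: weight = 57.6/2572.6 = 0.0224; cost = 8.7%.
Revolver drawn: weight = 1412/2572.6 = 0.5489; after-tax cost = 4.4% × (1 − 29.4%) = 3.1064%.
WACC = 0.4287 × 15.1000% + 0.0224 × 8.7000% + 0.5489 × 3.1064% = 8.3739%.

8.37%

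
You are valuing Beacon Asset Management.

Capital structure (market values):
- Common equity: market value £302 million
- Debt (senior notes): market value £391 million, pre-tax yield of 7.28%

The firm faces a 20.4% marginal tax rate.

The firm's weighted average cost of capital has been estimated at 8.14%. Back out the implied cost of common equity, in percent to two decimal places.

Total capital V = 302 + 391 = 693.
Equity weight = 302/693 = 0.4358.
Senior notes weight = 391/693 = 0.5642.
Debt contribution = 0.5642 × 7.28% × (1 − 20.4%) = 3.2695%.
Required equity contribution = 8.14% − 3.2695% = 4.8705%.
Re = 4.8705% / 0.4358 = 11.1762%.

11.18%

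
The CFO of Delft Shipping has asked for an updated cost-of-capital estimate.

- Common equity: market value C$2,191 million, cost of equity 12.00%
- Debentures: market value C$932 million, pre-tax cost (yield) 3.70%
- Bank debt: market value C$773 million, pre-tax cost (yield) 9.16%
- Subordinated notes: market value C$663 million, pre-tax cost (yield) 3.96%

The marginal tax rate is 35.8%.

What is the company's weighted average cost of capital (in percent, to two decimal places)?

Total capital V = 2191 + 932 + 773 + 663 = 4559.
Equity: weight = 2191/4559 = 0.4806; cost = 12%.
Debentures: weight = 932/4559 = 0.2044; after-tax cost = 3.7% × (1 − 35.8%) = 2.3754%.
Bank debt: weight = 773/4559 = 0.1696; after-tax cost = 9.16% × (1 − 35.8%) = 5.8807%.
Subordinated notes: weight = 663/4559 = 0.1454; after-tax cost = 3.96% × (1 − 35.8%) = 2.5423%.
WACC = 0.4806 × 12.0000% + 0.2044 × 2.3754% + 0.1696 × 5.8807% + 0.1454 × 2.5423% = 7.6195%.

7.62%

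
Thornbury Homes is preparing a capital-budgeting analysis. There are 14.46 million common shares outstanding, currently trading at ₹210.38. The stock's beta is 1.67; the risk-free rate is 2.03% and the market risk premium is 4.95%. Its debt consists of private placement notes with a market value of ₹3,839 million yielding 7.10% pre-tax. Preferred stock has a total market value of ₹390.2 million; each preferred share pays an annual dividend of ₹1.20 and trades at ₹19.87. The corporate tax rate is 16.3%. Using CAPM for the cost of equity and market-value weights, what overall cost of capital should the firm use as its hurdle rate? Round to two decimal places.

Cost of equity via CAPM: Re = 2.03% + 1.67 × 4.95% = 10.2965%.
Cost of preferred: Rp = 1.2 / 19.87 = 6.0393%.
Market value of equity E = 210.38 × 14.46m = 3042.0948m.
Total capital V = 3042.0948 + 390.2 + 3839 = 7271.2948.
Equity: weight = 3042.0948/7271.2948 = 0.4184; cost = 10.2965%.
Preferred: weight = 390.2/7271.2948 = 0.0537; cost = 6.0393%.
Private placement notes: weight = 3839/7271.2948 = 0.5280; after-tax cost = 7.1% × (1 − 16.3%) = 5.9427%.
WACC = 0.4184 × 10.2965% + 0.0537 × 6.0393% + 0.5280 × 5.9427% = 7.7694%.

7.77%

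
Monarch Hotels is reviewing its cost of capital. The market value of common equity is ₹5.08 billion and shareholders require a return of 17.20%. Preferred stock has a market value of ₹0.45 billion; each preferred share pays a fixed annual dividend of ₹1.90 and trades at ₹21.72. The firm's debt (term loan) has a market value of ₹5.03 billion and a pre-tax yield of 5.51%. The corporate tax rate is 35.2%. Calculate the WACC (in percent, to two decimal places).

Cost of preferred: Rp = 1.9 / 21.72 = 8.7477%.
Total capital V = 5.08 + 0.45 + 5.03 = 10.56.
Equity: weight = 5.08/10.56 = 0.4811; cost = 17.2%.
Preferred: weight = 0.45/10.56 = 0.0426; cost = 8.7477%.
Term loan: weight = 5.03/10.56 = 0.4763; after-tax cost = 5.51% × (1 − 35.2%) = 3.5705%.
WACC = 0.4811 × 17.2000% + 0.0426 × 8.7477% + 0.4763 × 3.5705% = 10.3477%.

10.35%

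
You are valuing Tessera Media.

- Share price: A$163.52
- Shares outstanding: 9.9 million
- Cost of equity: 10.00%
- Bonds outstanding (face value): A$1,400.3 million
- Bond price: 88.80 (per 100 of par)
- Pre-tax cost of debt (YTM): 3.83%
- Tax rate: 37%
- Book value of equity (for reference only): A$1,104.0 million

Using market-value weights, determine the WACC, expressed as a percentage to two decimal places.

Market value of equity E = 163.52 × 9.9m = 1618.848m. Market value of debt D = 1400.3m × 88.8/100 = 1243.4664m.
Total capital V = 1618.848 + 1243.4664 = 2862.3144.
Equity: weight = 1618.848/2862.3144 = 0.5656; cost = 10%.
Bonds outstanding: weight = 1243.4664/2862.3144 = 0.4344; after-tax cost = 3.83% × (1 − 37%) = 2.4129%.
WACC = 0.5656 × 10.0000% + 0.4344 × 2.4129% = 6.7040%.

6.70%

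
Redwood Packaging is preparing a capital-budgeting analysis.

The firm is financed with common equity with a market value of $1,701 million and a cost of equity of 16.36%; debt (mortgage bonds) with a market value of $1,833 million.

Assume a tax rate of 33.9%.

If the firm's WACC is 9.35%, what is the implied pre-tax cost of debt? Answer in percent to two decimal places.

Total capital V = 1701 + 1833 = 3534.
Equity weight = 1701/3534 = 0.4813.
Mortgage bonds weight = 1833/3534 = 0.5187.
Equity contribution = 0.4813 × 16.36% = 7.8745%.
Remaining for debt = 9.35% − 7.8745% = 1.4755%.
Rd × (1 − 33.9%) × 0.5187 = 1.4755%  ⇒  Rd = 4.3038%.

4.30%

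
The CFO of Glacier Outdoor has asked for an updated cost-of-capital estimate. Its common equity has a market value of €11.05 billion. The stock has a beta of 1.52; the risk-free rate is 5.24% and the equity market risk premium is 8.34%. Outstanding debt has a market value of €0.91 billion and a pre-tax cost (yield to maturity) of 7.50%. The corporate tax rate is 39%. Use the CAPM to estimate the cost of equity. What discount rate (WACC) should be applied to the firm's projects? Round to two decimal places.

16.90%

Cost of equity via CAPM: Re = 5.24% + 1.52 × 8.34% = 17.9168%.
Total capital V = 11.05 + 0.91 = 11.96.
Equity: weight = 11.05/11.96 = 0.9239; cost = 17.9168%.
Debt: weight = 0.91/11.96 = 0.0761; after-tax cost = 7.5% × (1 − 39%) = 4.5750%.
WACC = 0.9239 × 17.9168% + 0.0761 × 4.5750% = 16.9017%.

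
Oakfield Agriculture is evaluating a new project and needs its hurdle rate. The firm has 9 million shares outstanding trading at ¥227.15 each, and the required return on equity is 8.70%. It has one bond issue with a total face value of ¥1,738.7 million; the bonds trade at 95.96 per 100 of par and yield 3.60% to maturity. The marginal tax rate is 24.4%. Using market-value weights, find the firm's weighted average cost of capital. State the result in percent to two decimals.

Market value of equity E = 227.15 × 9m = 2044.35m. Market value of debt D = 1738.7m × 95.96/100 = 1668.45652m.
Total capital V = 2044.35 + 1668.45652 = 3712.80652.
Equity: weight = 2044.35/3712.80652 = 0.5506; cost = 8.7%.
Bonds outstanding: weight = 1668.45652/3712.80652 = 0.4494; after-tax cost = 3.6% × (1 − 24.4%) = 2.7216%.
WACC = 0.5506 × 8.7000% + 0.4494 × 2.7216% = 6.0134%.

6.01%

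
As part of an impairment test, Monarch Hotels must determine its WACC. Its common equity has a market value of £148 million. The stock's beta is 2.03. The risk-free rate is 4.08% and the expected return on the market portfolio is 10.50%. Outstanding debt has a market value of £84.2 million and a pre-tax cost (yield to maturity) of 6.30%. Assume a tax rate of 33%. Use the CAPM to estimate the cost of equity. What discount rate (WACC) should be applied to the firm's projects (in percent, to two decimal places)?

12.44%

Market risk premium = 10.5% − 4.08% = 6.42%.
Cost of equity via CAPM: Re = 4.08% + 2.03 × 6.42% = 17.1126%.
Total capital V = 148 + 84.2 = 232.2.
Equity: weight = 148/232.2 = 0.6374; cost = 17.1126%.
Debt: weight = 84.2/232.2 = 0.3626; after-tax cost = 6.3% × (1 − 33%) = 4.2210%.
WACC = 0.6374 × 17.1126% + 0.3626 × 4.2210% = 12.4379%.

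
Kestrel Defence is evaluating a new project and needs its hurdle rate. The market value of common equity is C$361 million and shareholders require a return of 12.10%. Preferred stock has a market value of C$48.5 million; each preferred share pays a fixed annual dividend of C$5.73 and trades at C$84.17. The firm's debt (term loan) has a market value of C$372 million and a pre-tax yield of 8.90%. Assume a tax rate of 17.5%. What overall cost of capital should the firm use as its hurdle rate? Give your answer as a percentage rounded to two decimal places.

9.51%

Cost of preferred: Rp = 5.73 / 84.17 = 6.8077%.
Total capital V = 361 + 48.5 + 372 = 781.5.
Equity: weight = 361/781.5 = 0.4619; cost = 12.1%.
Preferred: weight = 48.5/781.5 = 0.0621; cost = 6.8077%.
Term loan: weight = 372/781.5 = 0.4760; after-tax cost = 8.9% × (1 − 17.5%) = 7.3425%.
WACC = 0.4619 × 12.1000% + 0.0621 × 6.8077% + 0.4760 × 7.3425% = 9.5070%.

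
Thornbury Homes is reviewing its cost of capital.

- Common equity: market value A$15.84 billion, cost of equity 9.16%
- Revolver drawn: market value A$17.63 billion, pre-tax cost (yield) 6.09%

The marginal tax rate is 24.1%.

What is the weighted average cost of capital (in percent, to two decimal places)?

6.77%

Total capital V = 15.84 + 17.63 = 33.47.
Equity: weight = 15.84/33.47 = 0.4733; cost = 9.16%.
Revolver drawn: weight = 17.63/33.47 = 0.5267; after-tax cost = 6.09% × (1 − 24.1%) = 4.6223%.
WACC = 0.4733 × 9.1600% + 0.5267 × 4.6223% = 6.7698%.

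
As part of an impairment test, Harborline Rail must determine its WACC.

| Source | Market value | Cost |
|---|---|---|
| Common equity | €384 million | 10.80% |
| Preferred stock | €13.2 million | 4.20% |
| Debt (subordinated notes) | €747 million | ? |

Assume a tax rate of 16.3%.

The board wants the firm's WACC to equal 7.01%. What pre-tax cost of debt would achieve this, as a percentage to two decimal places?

Total capital V = 384 + 13.2 + 747 = 1144.2.
Equity weight = 384/1144.2 = 0.3356.
Preferred weight = 13.2/1144.2 = 0.0115.
Subordinated notes weight = 747/1144.2 = 0.6529.
Equity contribution = 0.3356 × 10.8% = 3.6245%.
Preferred contribution = 0.0115 × 4.2% = 0.0485%.
Remaining for debt = 7.01% − 3.6730% = 3.3370%.
Rd × (1 − 16.3%) × 0.6529 = 3.3370%  ⇒  Rd = 6.1068%.

6.11%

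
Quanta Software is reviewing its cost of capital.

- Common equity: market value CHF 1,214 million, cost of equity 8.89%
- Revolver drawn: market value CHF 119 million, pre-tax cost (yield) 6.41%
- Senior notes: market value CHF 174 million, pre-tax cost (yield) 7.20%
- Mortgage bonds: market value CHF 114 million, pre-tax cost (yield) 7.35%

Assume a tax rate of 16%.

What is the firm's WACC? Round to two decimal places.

8.14%

Total capital V = 1214 + 119 + 174 + 114 = 1621.
Equity: weight = 1214/1621 = 0.7489; cost = 8.89%.
Revolver drawn: weight = 119/1621 = 0.0734; after-tax cost = 6.41% × (1 − 16%) = 5.3844%.
Senior notes: weight = 174/1621 = 0.1073; after-tax cost = 7.2% × (1 − 16%) = 6.0480%.
Mortgage bonds: weight = 114/1621 = 0.0703; after-tax cost = 7.35% × (1 − 16%) = 6.1740%.
WACC = 0.7489 × 8.8900% + 0.0734 × 5.3844% + 0.1073 × 6.0480% + 0.0703 × 6.1740% = 8.1366%.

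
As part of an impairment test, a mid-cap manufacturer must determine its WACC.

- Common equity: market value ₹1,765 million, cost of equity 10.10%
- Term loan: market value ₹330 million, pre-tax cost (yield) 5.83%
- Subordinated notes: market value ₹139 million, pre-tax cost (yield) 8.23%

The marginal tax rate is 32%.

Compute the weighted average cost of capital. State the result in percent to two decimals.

8.91%

Total capital V = 1765 + 330 + 139 = 2234.
Equity: weight = 1765/2234 = 0.7901; cost = 10.1%.
Term loan: weight = 330/2234 = 0.1477; after-tax cost = 5.83% × (1 − 32%) = 3.9644%.
Subordinated notes: weight = 139/2234 = 0.0622; after-tax cost = 8.23% × (1 − 32%) = 5.5964%.
WACC = 0.7901 × 10.1000% + 0.1477 × 3.9644% + 0.0622 × 5.5964% = 8.9135%.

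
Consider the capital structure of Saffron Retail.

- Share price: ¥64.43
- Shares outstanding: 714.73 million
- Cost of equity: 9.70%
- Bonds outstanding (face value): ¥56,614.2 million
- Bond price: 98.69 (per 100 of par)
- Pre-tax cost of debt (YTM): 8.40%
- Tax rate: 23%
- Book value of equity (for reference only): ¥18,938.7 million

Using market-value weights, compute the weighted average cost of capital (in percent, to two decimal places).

Market value of equity E = 64.43 × 714.73m = 46050.0539m. Market value of debt D = 56614.2m × 98.69/100 = 55872.55398m.
Total capital V = 46050.0539 + 55872.55398 = 101922.60788.
Equity: weight = 46050.0539/101922.60788 = 0.4518; cost = 9.7%.
Bonds outstanding: weight = 55872.55398/101922.60788 = 0.5482; after-tax cost = 8.4% × (1 − 23%) = 6.4680%.
WACC = 0.4518 × 9.7000% + 0.5482 × 6.4680% = 7.9283%.

7.93%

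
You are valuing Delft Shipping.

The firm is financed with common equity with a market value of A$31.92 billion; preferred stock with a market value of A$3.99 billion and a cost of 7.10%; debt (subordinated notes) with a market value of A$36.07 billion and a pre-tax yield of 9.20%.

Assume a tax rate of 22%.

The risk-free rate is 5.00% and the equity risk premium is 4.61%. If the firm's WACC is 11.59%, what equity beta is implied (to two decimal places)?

Total capital V = 31.92 + 3.99 + 36.07 = 71.98.
Equity weight = 31.92/71.98 = 0.4435.
Preferred weight = 3.99/71.98 = 0.0554.
Subordinated notes weight = 36.07/71.98 = 0.5011.
Debt contribution = 0.5011 × 9.2% × (1 − 22%) = 3.5960%.
Preferred contribution = 0.0554 × 7.1% = 0.3936%.
Required equity contribution = 11.59% − 3.9895% = 7.6005%  ⇒  Re = 17.1391%.
CAPM: 17.1391% = 5.0% + β × 4.61%  ⇒  β = 2.6332.

2.63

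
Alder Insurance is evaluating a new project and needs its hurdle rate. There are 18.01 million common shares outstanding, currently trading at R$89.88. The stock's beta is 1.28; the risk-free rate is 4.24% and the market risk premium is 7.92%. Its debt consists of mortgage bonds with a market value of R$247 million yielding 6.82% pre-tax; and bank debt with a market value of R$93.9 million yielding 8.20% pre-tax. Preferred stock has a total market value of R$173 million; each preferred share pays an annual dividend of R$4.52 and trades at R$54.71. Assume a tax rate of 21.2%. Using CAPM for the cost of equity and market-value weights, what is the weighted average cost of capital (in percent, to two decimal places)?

Cost of equity via CAPM: Re = 4.24% + 1.28 × 7.92% = 14.3776%.
Cost of preferred: Rp = 4.52 / 54.71 = 8.2617%.
Market value of equity E = 89.88 × 18.01m = 1618.7388m.
Total capital V = 1618.7388 + 173 + 247 + 93.9 = 2132.6388.
Equity: weight = 1618.7388/2132.6388 = 0.7590; cost = 14.3776%.
Preferred: weight = 173/2132.6388 = 0.0811; cost = 8.2617%.
Mortgage bonds: weight = 247/2132.6388 = 0.1158; after-tax cost = 6.82% × (1 − 21.2%) = 5.3742%.
Bank debt: weight = 93.9/2132.6388 = 0.0440; after-tax cost = 8.2% × (1 − 21.2%) = 6.4616%.
WACC = 0.7590 × 14.3776% + 0.0811 × 8.2617% + 0.1158 × 5.3742% + 0.0440 × 6.4616% = 12.4902%.

12.49%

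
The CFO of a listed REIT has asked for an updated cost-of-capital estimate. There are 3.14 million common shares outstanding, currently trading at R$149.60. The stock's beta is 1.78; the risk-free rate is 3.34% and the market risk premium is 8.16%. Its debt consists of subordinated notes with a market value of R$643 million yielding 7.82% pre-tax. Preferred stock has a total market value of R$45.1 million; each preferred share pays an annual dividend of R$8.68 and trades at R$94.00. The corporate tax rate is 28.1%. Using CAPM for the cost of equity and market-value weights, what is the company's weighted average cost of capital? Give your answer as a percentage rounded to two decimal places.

10.73%

Cost of equity via CAPM: Re = 3.34% + 1.78 × 8.16% = 17.8648%.
Cost of preferred: Rp = 8.68 / 94.0 = 9.2340%.
Market value of equity E = 149.6 × 3.14m = 469.744m.
Total capital V = 469.744 + 45.1 + 643 = 1157.844.
Equity: weight = 469.744/1157.844 = 0.4057; cost = 17.8648%.
Preferred: weight = 45.1/1157.844 = 0.0390; cost = 9.234%.
Subordinated notes: weight = 643/1157.844 = 0.5553; after-tax cost = 7.82% × (1 − 28.1%) = 5.6226%.
WACC = 0.4057 × 17.8648% + 0.0390 × 9.2340% + 0.5553 × 5.6226% = 10.7300%.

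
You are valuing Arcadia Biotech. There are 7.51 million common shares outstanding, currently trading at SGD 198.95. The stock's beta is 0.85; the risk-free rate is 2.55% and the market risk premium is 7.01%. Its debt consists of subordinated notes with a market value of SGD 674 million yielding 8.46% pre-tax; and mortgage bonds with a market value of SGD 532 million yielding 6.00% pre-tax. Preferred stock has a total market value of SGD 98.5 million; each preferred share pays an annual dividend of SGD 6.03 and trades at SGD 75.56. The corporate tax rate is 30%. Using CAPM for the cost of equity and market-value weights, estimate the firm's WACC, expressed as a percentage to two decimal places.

Cost of equity via CAPM: Re = 2.55% + 0.85 × 7.01% = 8.5085%.
Cost of preferred: Rp = 6.03 / 75.56 = 7.9804%.
Market value of equity E = 198.95 × 7.51m = 1494.1145m.
Total capital V = 1494.1145 + 98.5 + 674 + 532 = 2798.6145.
Equity: weight = 1494.1145/2798.6145 = 0.5339; cost = 8.5085%.
Preferred: weight = 98.5/2798.6145 = 0.0352; cost = 7.9804%.
Subordinated notes: weight = 674/2798.6145 = 0.2408; after-tax cost = 8.46% × (1 − 30%) = 5.9220%.
Mortgage bonds: weight = 532/2798.6145 = 0.1901; after-tax cost = 6% × (1 − 30%) = 4.2000%.
WACC = 0.5339 × 8.5085% + 0.0352 × 7.9804% + 0.2408 × 5.9220% + 0.1901 × 4.2000% = 7.0480%.

7.05%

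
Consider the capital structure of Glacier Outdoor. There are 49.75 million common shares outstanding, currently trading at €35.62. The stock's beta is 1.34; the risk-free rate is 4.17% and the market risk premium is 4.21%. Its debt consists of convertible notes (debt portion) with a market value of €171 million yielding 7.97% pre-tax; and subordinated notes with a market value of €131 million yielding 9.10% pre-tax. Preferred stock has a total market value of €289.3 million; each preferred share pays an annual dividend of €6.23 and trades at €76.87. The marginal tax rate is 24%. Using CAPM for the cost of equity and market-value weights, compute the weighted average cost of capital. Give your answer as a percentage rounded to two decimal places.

9.17%

Cost of equity via CAPM: Re = 4.17% + 1.34 × 4.21% = 9.8114%.
Cost of preferred: Rp = 6.23 / 76.87 = 8.1046%.
Market value of equity E = 35.62 × 49.75m = 1772.095m.
Total capital V = 1772.095 + 289.3 + 171 + 131 = 2363.395.
Equity: weight = 1772.095/2363.395 = 0.7498; cost = 9.8114%.
Preferred: weight = 289.3/2363.395 = 0.1224; cost = 8.1046%.
Convertible notes (debt portion): weight = 171/2363.395 = 0.0724; after-tax cost = 7.97% × (1 − 24%) = 6.0572%.
Subordinated notes: weight = 131/2363.395 = 0.0554; after-tax cost = 9.1% × (1 − 24%) = 6.9160%.
WACC = 0.7498 × 9.8114% + 0.1224 × 8.1046% + 0.0724 × 6.0572% + 0.0554 × 6.9160% = 9.1704%.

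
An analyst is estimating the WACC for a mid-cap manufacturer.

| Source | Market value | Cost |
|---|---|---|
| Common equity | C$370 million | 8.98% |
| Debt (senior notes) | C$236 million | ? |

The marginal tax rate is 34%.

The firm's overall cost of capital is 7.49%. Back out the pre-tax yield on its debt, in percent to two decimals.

Total capital V = 370 + 236 = 606.
Equity weight = 370/606 = 0.6106.
Senior notes weight = 236/606 = 0.3894.
Equity contribution = 0.6106 × 8.98% = 5.4828%.
Remaining for debt = 7.49% − 5.4828% = 2.0072%.
Rd × (1 − 34%) × 0.3894 = 2.0072%  ⇒  Rd = 7.8091%.

7.81%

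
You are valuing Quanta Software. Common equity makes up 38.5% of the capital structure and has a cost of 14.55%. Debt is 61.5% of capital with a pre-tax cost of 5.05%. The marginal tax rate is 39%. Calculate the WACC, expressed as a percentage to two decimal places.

After-tax cost of debt = 5.05% × (1 − 39%) = 3.0805%.
WACC = 0.385 × 14.5500% + 0.615 × 3.0805% = 7.4963%.

7.50%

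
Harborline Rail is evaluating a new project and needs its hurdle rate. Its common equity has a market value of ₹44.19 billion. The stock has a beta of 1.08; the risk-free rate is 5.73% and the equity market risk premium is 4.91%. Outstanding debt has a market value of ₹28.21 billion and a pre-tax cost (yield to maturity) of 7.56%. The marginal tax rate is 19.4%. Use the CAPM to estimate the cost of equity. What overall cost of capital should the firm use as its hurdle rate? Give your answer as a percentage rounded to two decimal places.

Cost of equity via CAPM: Re = 5.73% + 1.08 × 4.91% = 11.0328%.
Total capital V = 44.19 + 28.21 = 72.4.
Equity: weight = 44.19/72.4 = 0.6104; cost = 11.0328%.
Debt: weight = 28.21/72.4 = 0.3896; after-tax cost = 7.56% × (1 − 19.4%) = 6.0934%.
WACC = 0.6104 × 11.0328% + 0.3896 × 6.0934% = 9.1082%.

9.11%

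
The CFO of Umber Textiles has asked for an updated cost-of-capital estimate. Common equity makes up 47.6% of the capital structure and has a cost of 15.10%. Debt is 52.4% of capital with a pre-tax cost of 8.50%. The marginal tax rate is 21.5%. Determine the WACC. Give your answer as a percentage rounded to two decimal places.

After-tax cost of debt = 8.5% × (1 − 21.5%) = 6.6725%.
WACC = 0.476 × 15.1000% + 0.524 × 6.6725% = 10.6840%.

10.68%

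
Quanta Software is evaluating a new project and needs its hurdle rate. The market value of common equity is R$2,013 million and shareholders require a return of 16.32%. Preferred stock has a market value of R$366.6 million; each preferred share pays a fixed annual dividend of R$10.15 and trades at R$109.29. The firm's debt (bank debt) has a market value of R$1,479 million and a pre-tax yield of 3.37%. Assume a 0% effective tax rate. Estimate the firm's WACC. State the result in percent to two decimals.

Cost of preferred: Rp = 10.15 / 109.29 = 9.2872%.
Total capital V = 2013 + 366.6 + 1479 = 3858.6.
Equity: weight = 2013/3858.6 = 0.5217; cost = 16.32%.
Preferred: weight = 366.6/3858.6 = 0.0950; cost = 9.2872%.
Bank debt: weight = 1479/3858.6 = 0.3833; after-tax cost = 3.37% × (1 − 0%) = 3.3700%.
WACC = 0.5217 × 16.3200% + 0.0950 × 9.2872% + 0.3833 × 3.3700% = 10.6881%.

10.69%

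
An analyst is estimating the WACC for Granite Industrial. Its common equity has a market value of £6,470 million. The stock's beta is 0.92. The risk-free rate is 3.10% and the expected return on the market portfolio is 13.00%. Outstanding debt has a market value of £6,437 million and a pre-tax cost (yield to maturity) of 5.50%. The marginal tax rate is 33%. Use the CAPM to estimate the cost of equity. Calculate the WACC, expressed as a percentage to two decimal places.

Market risk premium = 13.0% − 3.1% = 9.9%.
Cost of equity via CAPM: Re = 3.1% + 0.92 × 9.9% = 12.2080%.
Total capital V = 6470 + 6437 = 12907.
Equity: weight = 6470/12907 = 0.5013; cost = 12.208%.
Debt: weight = 6437/12907 = 0.4987; after-tax cost = 5.5% × (1 − 33%) = 3.6850%.
WACC = 0.5013 × 12.2080% + 0.4987 × 3.6850% = 7.9574%.

7.96%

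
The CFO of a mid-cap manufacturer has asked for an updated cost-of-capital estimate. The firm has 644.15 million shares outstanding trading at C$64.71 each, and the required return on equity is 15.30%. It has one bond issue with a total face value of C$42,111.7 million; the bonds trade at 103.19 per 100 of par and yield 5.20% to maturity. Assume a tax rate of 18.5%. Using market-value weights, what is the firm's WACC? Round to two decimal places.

9.65%

Market value of equity E = 64.71 × 644.15m = 41682.9465m. Market value of debt D = 42111.7m × 103.19/100 = 43455.06323m.
Total capital V = 41682.9465 + 43455.06323 = 85138.00973.
Equity: weight = 41682.9465/85138.00973 = 0.4896; cost = 15.3%.
Bonds outstanding: weight = 43455.06323/85138.00973 = 0.5104; after-tax cost = 5.2% × (1 − 18.5%) = 4.2380%.
WACC = 0.4896 × 15.3000% + 0.5104 × 4.2380% = 9.6539%.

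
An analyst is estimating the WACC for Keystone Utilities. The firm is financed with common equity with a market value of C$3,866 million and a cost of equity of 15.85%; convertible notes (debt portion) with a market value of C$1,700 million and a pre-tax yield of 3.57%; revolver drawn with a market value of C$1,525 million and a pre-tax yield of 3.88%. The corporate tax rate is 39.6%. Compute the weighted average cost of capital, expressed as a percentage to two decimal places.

Total capital V = 3866 + 1700 + 1525 = 7091.
Equity: weight = 3866/7091 = 0.5452; cost = 15.85%.
Convertible notes (debt portion): weight = 1700/7091 = 0.2397; after-tax cost = 3.57% × (1 − 39.6%) = 2.1563%.
Revolver drawn: weight = 1525/7091 = 0.2151; after-tax cost = 3.88% × (1 − 39.6%) = 2.3435%.
WACC = 0.5452 × 15.8500% + 0.2397 × 2.1563% + 0.2151 × 2.3435% = 9.6623%.

9.66%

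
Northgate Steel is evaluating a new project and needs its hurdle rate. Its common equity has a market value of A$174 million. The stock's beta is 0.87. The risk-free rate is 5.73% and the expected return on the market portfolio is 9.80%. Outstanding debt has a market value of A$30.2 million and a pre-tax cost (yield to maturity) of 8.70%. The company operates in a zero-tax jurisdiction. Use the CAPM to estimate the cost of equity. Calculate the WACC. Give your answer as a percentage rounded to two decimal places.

9.19%

Market risk premium = 9.8% − 5.73% = 4.07%.
Cost of equity via CAPM: Re = 5.73% + 0.87 × 4.07% = 9.2709%.
Total capital V = 174 + 30.2 = 204.2.
Equity: weight = 174/204.2 = 0.8521; cost = 9.2709%.
Debt: weight = 30.2/204.2 = 0.1479; after-tax cost = 8.7% × (1 − 0%) = 8.7000%.
WACC = 0.8521 × 9.2709% + 0.1479 × 8.7000% = 9.1865%.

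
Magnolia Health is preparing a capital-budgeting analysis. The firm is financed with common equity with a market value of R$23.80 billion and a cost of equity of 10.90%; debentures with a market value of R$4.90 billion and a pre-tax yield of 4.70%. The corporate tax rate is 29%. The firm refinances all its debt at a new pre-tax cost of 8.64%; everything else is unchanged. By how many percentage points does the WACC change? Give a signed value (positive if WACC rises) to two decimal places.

+0.48 pp

Current WACC:
Total capital V = 23.8 + 4.9 = 28.7.
Equity: weight = 23.8/28.7 = 0.8293; cost = 10.9%.
Debentures: weight = 4.9/28.7 = 0.1707; after-tax cost = 4.7% × (1 − 29%) = 3.3370%.
WACC = 0.8293 × 10.9000% + 0.1707 × 3.3370% = 9.6088%.
After the change:
Total capital V = 23.8 + 4.9 = 28.7.
Equity: weight = 23.8/28.7 = 0.8293; cost = 10.9%.
Debentures: weight = 4.9/28.7 = 0.1707; after-tax cost = 8.64% × (1 − 29%) = 6.1344%.
WACC = 0.8293 × 10.9000% + 0.1707 × 6.1344% = 10.0864%.
Change in WACC = 10.0864% − 9.6088% = 0.4776 pp.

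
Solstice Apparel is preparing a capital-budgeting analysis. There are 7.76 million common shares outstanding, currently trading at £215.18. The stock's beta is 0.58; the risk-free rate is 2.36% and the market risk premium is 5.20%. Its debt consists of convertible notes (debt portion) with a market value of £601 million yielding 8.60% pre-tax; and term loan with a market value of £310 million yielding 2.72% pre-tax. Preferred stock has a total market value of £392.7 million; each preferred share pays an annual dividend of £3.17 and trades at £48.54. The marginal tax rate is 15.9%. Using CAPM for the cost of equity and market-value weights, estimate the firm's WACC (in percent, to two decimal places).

Cost of equity via CAPM: Re = 2.36% + 0.58 × 5.2% = 5.3760%.
Cost of preferred: Rp = 3.17 / 48.54 = 6.5307%.
Market value of equity E = 215.18 × 7.76m = 1669.7968m.
Total capital V = 1669.7968 + 392.7 + 601 + 310 = 2973.4968.
Equity: weight = 1669.7968/2973.4968 = 0.5616; cost = 5.376%.
Preferred: weight = 392.7/2973.4968 = 0.1321; cost = 6.5307%.
Convertible notes (debt portion): weight = 601/2973.4968 = 0.2021; after-tax cost = 8.6% × (1 − 15.9%) = 7.2326%.
Term loan: weight = 310/2973.4968 = 0.1043; after-tax cost = 2.72% × (1 − 15.9%) = 2.2875%.
WACC = 0.5616 × 5.3760% + 0.1321 × 6.5307% + 0.2021 × 7.2326% + 0.1043 × 2.2875% = 5.5818%.

5.58%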